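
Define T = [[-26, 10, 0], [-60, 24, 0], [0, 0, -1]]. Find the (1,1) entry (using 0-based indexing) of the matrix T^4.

Characteristic polynomial: λ^3 + 3λ^2 - 22λ - 24 = (λ - 4)(λ + 1)(λ + 6), so the eigenvalues are -6, -1, 4.
λ=-6: eigenvector (1, 2, 0).
λ=4: eigenvector (1, 3, 0).
λ=-1: eigenvector (0, 0, 1).
P = [[1, 1, 0], [2, 3, 0], [0, 0, 1]], D = diag(-6, 4, -1), P⁻¹ = [[3, -1, 0], [-2, 1, 0], [0, 0, 1]].
T⁴ = P·diag(1296, 256, 1)·P⁻¹ = [[3376, -1040, 0], [6240, -1824, 0], [0, 0, 1]].
The requested entry is -1824.

-1824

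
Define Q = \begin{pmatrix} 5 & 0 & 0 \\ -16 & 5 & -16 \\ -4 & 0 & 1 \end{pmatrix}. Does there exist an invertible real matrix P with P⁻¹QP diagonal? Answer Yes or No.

Characteristic polynomial: p(s) = s^3 - 11s^2 + 35s - 25 = (s - 5)^2(s - 1).
s = 5 has algebraic multiplicity 2; rank(Q − 5I) = 1, so geometric multiplicity = 2.
Every eigenvalue has geometric = algebraic multiplicity, so Q is diagonalizable.

Yes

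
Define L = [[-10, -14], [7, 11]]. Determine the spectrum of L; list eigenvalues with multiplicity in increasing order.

Characteristic polynomial: p(λ) = λ^2 - λ - 12 = (λ - 4)(λ + 3).
Roots (with multiplicity): -3, 4.

-3, 4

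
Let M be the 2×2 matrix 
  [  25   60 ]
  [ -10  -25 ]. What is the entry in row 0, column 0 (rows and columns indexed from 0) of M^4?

625

Characteristic polynomial: μ^2 - 25 = (μ - 5)(μ + 5), so the eigenvalues are -5, 5.
μ=5: eigenvector (3, -1).
μ=-5: eigenvector (-2, 1).
P = [[3, -2], [-1, 1]], D = diag(5, -5), P⁻¹ = [[1, 2], [1, 3]].
M⁴ = P·diag(625, 625)·P⁻¹ = [[625, 0], [0, 625]].
The requested entry is 625.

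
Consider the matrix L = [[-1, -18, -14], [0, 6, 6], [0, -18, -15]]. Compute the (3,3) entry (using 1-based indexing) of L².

Characteristic polynomial: r^3 + 10r^2 + 27r + 18 = (r + 1)(r + 3)(r + 6), so the eigenvalues are -6, -3, -1.
r=-1: eigenvector (1, 0, 0).
r=-6: eigenvector (-2, 1, -2).
r=-3: eigenvector (-3, 2, -3).
P = [[1, -2, -3], [0, 1, 2], [0, -2, -3]], D = diag(-1, -6, -3), P⁻¹ = [[1, 0, -1], [0, -3, -2], [0, 2, 1]].
L² = P·diag(1, 36, 9)·P⁻¹ = [[1, 162, 116], [0, -72, -54], [0, 162, 117]].
The requested entry is 117.

117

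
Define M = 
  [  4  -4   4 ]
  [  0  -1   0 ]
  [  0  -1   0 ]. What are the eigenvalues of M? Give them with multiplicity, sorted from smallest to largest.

Characteristic polynomial: p(μ) = μ^3 - 3μ^2 - 4μ = μ(μ - 4)(μ + 1).
Roots (with multiplicity): -1, 0, 4.

-1, 0, 4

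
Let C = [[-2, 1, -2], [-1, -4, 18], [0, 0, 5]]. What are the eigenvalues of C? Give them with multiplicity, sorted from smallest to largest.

-3, -3, 5

Characteristic polynomial: p(r) = r^3 + r^2 - 21r - 45 = (r - 5)(r + 3)^2.
Roots (with multiplicity): -3, -3, 5.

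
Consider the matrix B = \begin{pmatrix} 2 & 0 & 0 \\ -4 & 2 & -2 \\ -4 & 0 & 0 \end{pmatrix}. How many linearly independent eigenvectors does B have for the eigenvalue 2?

2

B − 2I = [[0, 0, 0], [-4, 0, -2], [-4, 0, -2]].
This matrix has rank 1, so its null space has dimension 3 − 1 = 2.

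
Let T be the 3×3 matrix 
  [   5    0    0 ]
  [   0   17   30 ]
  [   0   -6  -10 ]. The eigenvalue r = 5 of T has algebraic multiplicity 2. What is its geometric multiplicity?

T − 5I = [[0, 0, 0], [0, 12, 30], [0, -6, -15]].
This matrix has rank 1, so its null space has dimension 3 − 1 = 2.

2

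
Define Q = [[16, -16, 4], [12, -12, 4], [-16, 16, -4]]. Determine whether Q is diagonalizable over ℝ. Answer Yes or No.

Characteristic polynomial: p(λ) = λ^3 - 16λ = λ(λ - 4)(λ + 4).
All 3 eigenvalues are distinct, so Q is diagonalizable.

Yes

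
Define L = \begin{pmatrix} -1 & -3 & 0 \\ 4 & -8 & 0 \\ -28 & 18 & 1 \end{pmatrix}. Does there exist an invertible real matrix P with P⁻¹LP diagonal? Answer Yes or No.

Yes

Characteristic polynomial: p(r) = r^3 + 8r^2 + 11r - 20 = (r - 1)(r + 4)(r + 5).
All 3 eigenvalues are distinct, so L is diagonalizable.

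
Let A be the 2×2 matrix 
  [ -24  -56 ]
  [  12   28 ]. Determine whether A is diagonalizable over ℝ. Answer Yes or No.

Yes

Characteristic polynomial: p(t) = t^2 - 4t = t(t - 4).
All 2 eigenvalues are distinct, so A is diagonalizable.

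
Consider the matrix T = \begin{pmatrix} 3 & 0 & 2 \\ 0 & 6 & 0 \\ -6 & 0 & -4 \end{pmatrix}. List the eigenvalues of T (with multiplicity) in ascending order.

Characteristic polynomial: p(r) = r^3 - 5r^2 - 6r = r(r - 6)(r + 1).
Roots (with multiplicity): -1, 0, 6.

-1, 0, 6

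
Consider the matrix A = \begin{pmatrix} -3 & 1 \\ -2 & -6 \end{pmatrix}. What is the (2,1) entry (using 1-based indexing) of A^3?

Characteristic polynomial: t^2 + 9t + 20 = (t + 4)(t + 5), so the eigenvalues are -5, -4.
t=-5: eigenvector (1, -2).
t=-4: eigenvector (1, -1).
P = [[1, 1], [-2, -1]], D = diag(-5, -4), P⁻¹ = [[-1, -1], [2, 1]].
A³ = P·diag(-125, -64)·P⁻¹ = [[-3, 61], [-122, -186]].
The requested entry is -122.

-122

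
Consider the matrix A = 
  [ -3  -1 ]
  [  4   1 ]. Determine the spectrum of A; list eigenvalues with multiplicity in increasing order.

Characteristic polynomial: p(λ) = λ^2 + 2λ + 1 = (λ + 1)^2.
Roots (with multiplicity): -1, -1.

-1, -1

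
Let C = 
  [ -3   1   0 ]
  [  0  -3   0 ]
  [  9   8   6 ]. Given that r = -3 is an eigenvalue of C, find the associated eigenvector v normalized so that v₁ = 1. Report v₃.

-1

C + 3I = [[0, 1, 0], [0, 0, 0], [9, 8, 9]].
Solving (C + 3I)v = 0 gives the eigenspace spanned by (1, 0, -1).
With v₁ = 1, v = (1, 0, -1), so v₃ = -1.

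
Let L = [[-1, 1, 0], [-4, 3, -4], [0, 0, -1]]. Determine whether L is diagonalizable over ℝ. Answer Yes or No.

No

Characteristic polynomial: p(s) = s^3 - s^2 - s + 1 = (s - 1)^2(s + 1).
s = 1 has algebraic multiplicity 2; rank(L − 1I) = 2, so geometric multiplicity = 1.
Geometric multiplicity < algebraic multiplicity, so L is not diagonalizable.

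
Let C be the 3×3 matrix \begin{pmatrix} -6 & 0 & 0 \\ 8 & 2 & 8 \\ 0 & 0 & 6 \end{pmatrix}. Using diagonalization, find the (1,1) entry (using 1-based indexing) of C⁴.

1296

Characteristic polynomial: μ^3 - 2μ^2 - 36μ + 72 = (μ - 6)(μ - 2)(μ + 6), so the eigenvalues are -6, 2, 6.
μ=-6: eigenvector (1, -1, 0).
μ=2: eigenvector (0, 1, 0).
μ=6: eigenvector (0, 2, 1).
P = [[1, 0, 0], [-1, 1, 2], [0, 0, 1]], D = diag(-6, 2, 6), P⁻¹ = [[1, 0, 0], [1, 1, -2], [0, 0, 1]].
C⁴ = P·diag(1296, 16, 1296)·P⁻¹ = [[1296, 0, 0], [-1280, 16, 2560], [0, 0, 1296]].
The requested entry is 1296.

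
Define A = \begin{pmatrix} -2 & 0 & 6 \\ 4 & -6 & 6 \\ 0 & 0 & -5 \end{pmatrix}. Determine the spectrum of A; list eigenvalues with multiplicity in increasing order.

-6, -5, -2

Characteristic polynomial: p(λ) = λ^3 + 13λ^2 + 52λ + 60 = (λ + 2)(λ + 5)(λ + 6).
Roots (with multiplicity): -6, -5, -2.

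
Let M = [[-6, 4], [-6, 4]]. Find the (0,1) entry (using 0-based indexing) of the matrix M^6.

Characteristic polynomial: r^2 + 2r = r(r + 2), so the eigenvalues are -2, 0.
r=-2: eigenvector (-1, -1).
r=0: eigenvector (2, 3).
P = [[-1, 2], [-1, 3]], D = diag(-2, 0), P⁻¹ = [[-3, 2], [-1, 1]].
M⁶ = P·diag(64, 0)·P⁻¹ = [[192, -128], [192, -128]].
The requested entry is -128.

-128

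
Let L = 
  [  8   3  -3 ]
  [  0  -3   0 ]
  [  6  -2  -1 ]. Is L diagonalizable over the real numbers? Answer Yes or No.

Yes

Characteristic polynomial: p(μ) = μ^3 - 4μ^2 - 11μ + 30 = (μ - 5)(μ - 2)(μ + 3).
All 3 eigenvalues are distinct, so L is diagonalizable.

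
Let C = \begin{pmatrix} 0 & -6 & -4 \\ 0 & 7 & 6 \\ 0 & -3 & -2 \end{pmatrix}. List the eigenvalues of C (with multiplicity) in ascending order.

0, 1, 4

Characteristic polynomial: p(λ) = λ^3 - 5λ^2 + 4λ = λ(λ - 4)(λ - 1).
Roots (with multiplicity): 0, 1, 4.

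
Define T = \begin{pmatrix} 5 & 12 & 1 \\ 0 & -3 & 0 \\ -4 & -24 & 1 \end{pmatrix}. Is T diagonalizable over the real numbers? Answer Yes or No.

No

Characteristic polynomial: p(r) = r^3 - 3r^2 - 9r + 27 = (r - 3)^2(r + 3).
r = 3 has algebraic multiplicity 2; rank(T − 3I) = 2, so geometric multiplicity = 1.
Geometric multiplicity < algebraic multiplicity, so T is not diagonalizable.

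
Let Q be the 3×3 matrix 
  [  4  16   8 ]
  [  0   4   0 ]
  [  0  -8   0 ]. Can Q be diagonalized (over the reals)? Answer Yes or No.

Yes

Characteristic polynomial: p(λ) = λ^3 - 8λ^2 + 16λ = λ(λ - 4)^2.
λ = 4 has algebraic multiplicity 2; rank(Q − 4I) = 1, so geometric multiplicity = 2.
Every eigenvalue has geometric = algebraic multiplicity, so Q is diagonalizable.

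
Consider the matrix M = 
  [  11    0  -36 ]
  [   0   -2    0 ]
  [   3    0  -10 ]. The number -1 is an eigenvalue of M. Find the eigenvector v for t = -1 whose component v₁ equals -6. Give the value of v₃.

M + 1I = [[12, 0, -36], [0, -1, 0], [3, 0, -9]].
Solving (M + 1I)v = 0 gives the eigenspace spanned by (-6, 0, -2).
With v₁ = -6, v = (-6, 0, -2), so v₃ = -2.

-2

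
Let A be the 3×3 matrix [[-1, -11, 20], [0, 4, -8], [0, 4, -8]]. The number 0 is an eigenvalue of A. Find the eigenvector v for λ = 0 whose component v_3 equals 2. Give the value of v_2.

4

A = [[-1, -11, 20], [0, 4, -8], [0, 4, -8]].
Solving (A)v = 0 gives the eigenspace spanned by (-4, 4, 2).
With v_3 = 2, v = (-4, 4, 2), so v_2 = 4.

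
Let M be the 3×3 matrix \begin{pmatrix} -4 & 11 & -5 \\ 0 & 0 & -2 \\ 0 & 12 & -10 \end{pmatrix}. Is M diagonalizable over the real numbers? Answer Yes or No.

No

Characteristic polynomial: p(μ) = μ^3 + 14μ^2 + 64μ + 96 = (μ + 4)^2(μ + 6).
μ = -4 has algebraic multiplicity 2; rank(M + 4I) = 2, so geometric multiplicity = 1.
Geometric multiplicity < algebraic multiplicity, so M is not diagonalizable.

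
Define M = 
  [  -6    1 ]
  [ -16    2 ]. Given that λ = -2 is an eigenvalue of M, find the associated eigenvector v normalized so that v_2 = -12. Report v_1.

M + 2I = [[-4, 1], [-16, 4]].
Solving (M + 2I)v = 0 gives the eigenspace spanned by (-3, -12).
With v_2 = -12, v = (-3, -12), so v_1 = -3.

-3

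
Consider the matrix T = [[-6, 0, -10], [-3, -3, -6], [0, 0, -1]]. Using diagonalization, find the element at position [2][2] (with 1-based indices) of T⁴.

Characteristic polynomial: λ^3 + 10λ^2 + 27λ + 18 = (λ + 1)(λ + 3)(λ + 6), so the eigenvalues are -6, -3, -1.
λ=-6: eigenvector (1, 1, 0).
λ=-1: eigenvector (-2, 0, 1).
λ=-3: eigenvector (0, 1, 0).
P = [[1, -2, 0], [1, 0, 1], [0, 1, 0]], D = diag(-6, -1, -3), P⁻¹ = [[1, 0, 2], [0, 0, 1], [-1, 1, -2]].
T⁴ = P·diag(1296, 1, 81)·P⁻¹ = [[1296, 0, 2590], [1215, 81, 2430], [0, 0, 1]].
The requested entry is 81.

81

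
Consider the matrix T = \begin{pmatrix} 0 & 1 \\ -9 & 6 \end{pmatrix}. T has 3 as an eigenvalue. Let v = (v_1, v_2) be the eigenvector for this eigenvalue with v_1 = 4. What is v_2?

12

T − 3I = [[-3, 1], [-9, 3]].
Solving (T − 3I)v = 0 gives the eigenspace spanned by (4, 12).
With v_1 = 4, v = (4, 12), so v_2 = 12.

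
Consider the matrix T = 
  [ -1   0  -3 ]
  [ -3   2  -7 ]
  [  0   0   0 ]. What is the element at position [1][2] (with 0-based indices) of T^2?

Characteristic polynomial: λ^3 - λ^2 - 2λ = λ(λ - 2)(λ + 1), so the eigenvalues are -1, 0, 2.
λ=-1: eigenvector (1, 1, 0).
λ=2: eigenvector (0, 1, 0).
λ=0: eigenvector (-3, -1, 1).
P = [[1, 0, -3], [1, 1, -1], [0, 0, 1]], D = diag(-1, 2, 0), P⁻¹ = [[1, 0, 3], [-1, 1, -2], [0, 0, 1]].
T² = P·diag(1, 4, 0)·P⁻¹ = [[1, 0, 3], [-3, 4, -5], [0, 0, 0]].
The requested entry is -5.

-5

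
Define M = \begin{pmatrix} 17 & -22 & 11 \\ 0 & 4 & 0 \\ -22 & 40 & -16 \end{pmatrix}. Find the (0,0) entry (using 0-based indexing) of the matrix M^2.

Characteristic polynomial: λ^3 - 5λ^2 - 26λ + 120 = (λ - 6)(λ - 4)(λ + 5), so the eigenvalues are -5, 4, 6.
λ=-5: eigenvector (-1, 0, 2).
λ=4: eigenvector (0, 1, 2).
λ=6: eigenvector (1, 0, -1).
P = [[-1, 0, 1], [0, 1, 0], [2, 2, -1]], D = diag(-5, 4, 6), P⁻¹ = [[1, -2, 1], [0, 1, 0], [2, -2, 1]].
M² = P·diag(25, 16, 36)·P⁻¹ = [[47, -22, 11], [0, 16, 0], [-22, 4, 14]].
The requested entry is 47.

47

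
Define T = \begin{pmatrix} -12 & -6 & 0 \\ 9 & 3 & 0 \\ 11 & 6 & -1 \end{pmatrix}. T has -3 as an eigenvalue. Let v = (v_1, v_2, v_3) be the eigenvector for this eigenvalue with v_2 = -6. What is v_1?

T + 3I = [[-9, -6, 0], [9, 6, 0], [11, 6, 2]].
Solving (T + 3I)v = 0 gives the eigenspace spanned by (4, -6, -4).
With v_2 = -6, v = (4, -6, -4), so v_1 = 4.

4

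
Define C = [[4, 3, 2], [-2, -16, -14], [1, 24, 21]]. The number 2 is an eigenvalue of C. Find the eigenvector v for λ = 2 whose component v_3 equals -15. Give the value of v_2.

12

C − 2I = [[2, 3, 2], [-2, -18, -14], [1, 24, 19]].
Solving (C − 2I)v = 0 gives the eigenspace spanned by (-3, 12, -15).
With v_3 = -15, v = (-3, 12, -15), so v_2 = 12.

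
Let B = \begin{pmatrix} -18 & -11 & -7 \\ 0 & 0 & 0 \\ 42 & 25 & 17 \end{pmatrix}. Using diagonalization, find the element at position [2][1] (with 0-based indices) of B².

-37

Characteristic polynomial: λ^3 + λ^2 - 12λ = λ(λ - 3)(λ + 4), so the eigenvalues are -4, 0, 3.
λ=0: eigenvector (-1, 1, 1).
λ=-4: eigenvector (1, 0, -2).
λ=3: eigenvector (-1, 0, 3).
P = [[-1, 1, -1], [1, 0, 0], [1, -2, 3]], D = diag(0, -4, 3), P⁻¹ = [[0, 1, 0], [3, 2, 1], [2, 1, 1]].
B² = P·diag(0, 16, 9)·P⁻¹ = [[30, 23, 7], [0, 0, 0], [-42, -37, -5]].
The requested entry is -37.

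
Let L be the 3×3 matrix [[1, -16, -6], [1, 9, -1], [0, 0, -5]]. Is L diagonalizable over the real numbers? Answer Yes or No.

No

Characteristic polynomial: p(μ) = μ^3 - 5μ^2 - 25μ + 125 = (μ - 5)^2(μ + 5).
μ = 5 has algebraic multiplicity 2; rank(L − 5I) = 2, so geometric multiplicity = 1.
Geometric multiplicity < algebraic multiplicity, so L is not diagonalizable.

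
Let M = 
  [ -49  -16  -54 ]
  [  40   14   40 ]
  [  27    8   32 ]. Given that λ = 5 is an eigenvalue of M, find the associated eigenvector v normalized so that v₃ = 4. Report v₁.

M − 5I = [[-54, -16, -54], [40, 9, 40], [27, 8, 27]].
Solving (M − 5I)v = 0 gives the eigenspace spanned by (-4, 0, 4).
With v₃ = 4, v = (-4, 0, 4), so v₁ = -4.

-4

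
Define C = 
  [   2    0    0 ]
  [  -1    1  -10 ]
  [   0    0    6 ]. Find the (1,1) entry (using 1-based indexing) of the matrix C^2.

Characteristic polynomial: r^3 - 9r^2 + 20r - 12 = (r - 6)(r - 2)(r - 1), so the eigenvalues are 1, 2, 6.
r=2: eigenvector (1, -1, 0).
r=1: eigenvector (0, 1, 0).
r=6: eigenvector (0, -2, 1).
P = [[1, 0, 0], [-1, 1, -2], [0, 0, 1]], D = diag(2, 1, 6), P⁻¹ = [[1, 0, 0], [1, 1, 2], [0, 0, 1]].
C² = P·diag(4, 1, 36)·P⁻¹ = [[4, 0, 0], [-3, 1, -70], [0, 0, 36]].
The requested entry is 4.

4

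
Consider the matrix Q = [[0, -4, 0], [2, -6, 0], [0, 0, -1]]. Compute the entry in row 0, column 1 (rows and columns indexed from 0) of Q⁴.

Characteristic polynomial: μ^3 + 7μ^2 + 14μ + 8 = (μ + 1)(μ + 2)(μ + 4), so the eigenvalues are -4, -2, -1.
μ=-2: eigenvector (2, 1, 0).
μ=-4: eigenvector (1, 1, 0).
μ=-1: eigenvector (0, 0, 1).
P = [[2, 1, 0], [1, 1, 0], [0, 0, 1]], D = diag(-2, -4, -1), P⁻¹ = [[1, -1, 0], [-1, 2, 0], [0, 0, 1]].
Q⁴ = P·diag(16, 256, 1)·P⁻¹ = [[-224, 480, 0], [-240, 496, 0], [0, 0, 1]].
The requested entry is 480.

480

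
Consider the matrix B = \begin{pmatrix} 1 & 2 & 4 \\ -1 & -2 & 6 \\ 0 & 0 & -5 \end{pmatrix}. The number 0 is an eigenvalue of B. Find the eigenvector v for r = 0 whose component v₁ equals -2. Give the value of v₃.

B = [[1, 2, 4], [-1, -2, 6], [0, 0, -5]].
Solving (B)v = 0 gives the eigenspace spanned by (-2, 1, 0).
With v₁ = -2, v = (-2, 1, 0), so v₃ = 0.

0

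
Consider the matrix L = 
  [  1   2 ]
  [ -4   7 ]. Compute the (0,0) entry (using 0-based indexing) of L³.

Characteristic polynomial: λ^2 - 8λ + 15 = (λ - 5)(λ - 3), so the eigenvalues are 3, 5.
λ=5: eigenvector (-1, -2).
λ=3: eigenvector (1, 1).
P = [[-1, 1], [-2, 1]], D = diag(5, 3), P⁻¹ = [[1, -1], [2, -1]].
L³ = P·diag(125, 27)·P⁻¹ = [[-71, 98], [-196, 223]].
The requested entry is -71.

-71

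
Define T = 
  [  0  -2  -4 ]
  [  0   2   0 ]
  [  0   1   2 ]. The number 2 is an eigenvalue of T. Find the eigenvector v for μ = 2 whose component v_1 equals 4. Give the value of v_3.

-2

T − 2I = [[-2, -2, -4], [0, 0, 0], [0, 1, 0]].
Solving (T − 2I)v = 0 gives the eigenspace spanned by (4, 0, -2).
With v_1 = 4, v = (4, 0, -2), so v_3 = -2.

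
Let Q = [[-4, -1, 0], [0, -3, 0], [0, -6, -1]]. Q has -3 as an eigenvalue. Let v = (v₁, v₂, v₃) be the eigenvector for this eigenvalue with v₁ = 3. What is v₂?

-3

Q + 3I = [[-1, -1, 0], [0, 0, 0], [0, -6, 2]].
Solving (Q + 3I)v = 0 gives the eigenspace spanned by (3, -3, -9).
With v₁ = 3, v = (3, -3, -9), so v₂ = -3.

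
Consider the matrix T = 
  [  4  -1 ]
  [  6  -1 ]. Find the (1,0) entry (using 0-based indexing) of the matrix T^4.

90

Characteristic polynomial: r^2 - 3r + 2 = (r - 2)(r - 1), so the eigenvalues are 1, 2.
r=1: eigenvector (1, 3).
r=2: eigenvector (1, 2).
P = [[1, 1], [3, 2]], D = diag(1, 2), P⁻¹ = [[-2, 1], [3, -1]].
T⁴ = P·diag(1, 16)·P⁻¹ = [[46, -15], [90, -29]].
The requested entry is 90.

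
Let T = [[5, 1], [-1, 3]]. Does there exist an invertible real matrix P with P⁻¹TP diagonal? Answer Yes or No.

Characteristic polynomial: p(s) = s^2 - 8s + 16 = (s - 4)^2.
s = 4 has algebraic multiplicity 2; rank(T − 4I) = 1, so geometric multiplicity = 1.
Geometric multiplicity < algebraic multiplicity, so T is not diagonalizable.

No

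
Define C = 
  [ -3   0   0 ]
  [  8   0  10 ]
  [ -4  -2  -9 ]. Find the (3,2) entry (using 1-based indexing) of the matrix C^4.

738

Characteristic polynomial: r^3 + 12r^2 + 47r + 60 = (r + 3)(r + 4)(r + 5), so the eigenvalues are -5, -4, -3.
r=-3: eigenvector (1, 4, -2).
r=-4: eigenvector (0, 5, -2).
r=-5: eigenvector (0, -2, 1).
P = [[1, 0, 0], [4, 5, -2], [-2, -2, 1]], D = diag(-3, -4, -5), P⁻¹ = [[1, 0, 0], [0, 1, 2], [2, 2, 5]].
C⁴ = P·diag(81, 256, 625)·P⁻¹ = [[81, 0, 0], [-2176, -1220, -3690], [1088, 738, 2101]].
The requested entry is 738.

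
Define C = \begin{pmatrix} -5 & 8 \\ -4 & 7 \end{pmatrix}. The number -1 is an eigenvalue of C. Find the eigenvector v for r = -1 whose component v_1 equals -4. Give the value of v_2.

-2

C + 1I = [[-4, 8], [-4, 8]].
Solving (C + 1I)v = 0 gives the eigenspace spanned by (-4, -2).
With v_1 = -4, v = (-4, -2), so v_2 = -2.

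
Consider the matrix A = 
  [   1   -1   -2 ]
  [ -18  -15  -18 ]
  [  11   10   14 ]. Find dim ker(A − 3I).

A − 3I = [[-2, -1, -2], [-18, -18, -18], [11, 10, 11]].
This matrix has rank 2, so its null space has dimension 3 − 2 = 1.

1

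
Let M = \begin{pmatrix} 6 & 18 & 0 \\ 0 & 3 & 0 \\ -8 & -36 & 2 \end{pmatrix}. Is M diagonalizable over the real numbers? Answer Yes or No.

Characteristic polynomial: p(r) = r^3 - 11r^2 + 36r - 36 = (r - 6)(r - 3)(r - 2).
All 3 eigenvalues are distinct, so M is diagonalizable.

Yes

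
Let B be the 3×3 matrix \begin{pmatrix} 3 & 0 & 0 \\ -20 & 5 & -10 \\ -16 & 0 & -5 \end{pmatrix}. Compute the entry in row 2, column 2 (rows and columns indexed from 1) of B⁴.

Characteristic polynomial: r^3 - 3r^2 - 25r + 75 = (r - 5)(r - 3)(r + 5), so the eigenvalues are -5, 3, 5.
r=3: eigenvector (1, 0, -2).
r=5: eigenvector (0, 1, 0).
r=-5: eigenvector (0, 1, 1).
P = [[1, 0, 0], [0, 1, 1], [-2, 0, 1]], D = diag(3, 5, -5), P⁻¹ = [[1, 0, 0], [-2, 1, -1], [2, 0, 1]].
B⁴ = P·diag(81, 625, 625)·P⁻¹ = [[81, 0, 0], [0, 625, 0], [1088, 0, 625]].
The requested entry is 625.

625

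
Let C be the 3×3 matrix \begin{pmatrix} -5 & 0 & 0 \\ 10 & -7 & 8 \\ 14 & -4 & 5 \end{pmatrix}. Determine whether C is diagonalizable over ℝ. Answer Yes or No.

Yes

Characteristic polynomial: p(r) = r^3 + 7r^2 + 7r - 15 = (r - 1)(r + 3)(r + 5).
All 3 eigenvalues are distinct, so C is diagonalizable.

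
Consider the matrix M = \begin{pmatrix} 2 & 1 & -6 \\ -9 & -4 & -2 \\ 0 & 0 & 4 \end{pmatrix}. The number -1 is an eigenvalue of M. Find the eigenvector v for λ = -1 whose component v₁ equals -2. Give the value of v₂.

6

M + 1I = [[3, 1, -6], [-9, -3, -2], [0, 0, 5]].
Solving (M + 1I)v = 0 gives the eigenspace spanned by (-2, 6, 0).
With v₁ = -2, v = (-2, 6, 0), so v₂ = 6.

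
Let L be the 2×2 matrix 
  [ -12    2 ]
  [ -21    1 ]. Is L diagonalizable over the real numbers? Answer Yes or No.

Characteristic polynomial: p(λ) = λ^2 + 11λ + 30 = (λ + 5)(λ + 6).
All 2 eigenvalues are distinct, so L is diagonalizable.

Yes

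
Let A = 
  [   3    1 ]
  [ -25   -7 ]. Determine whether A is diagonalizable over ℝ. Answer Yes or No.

Characteristic polynomial: p(s) = s^2 + 4s + 4 = (s + 2)^2.
s = -2 has algebraic multiplicity 2; rank(A + 2I) = 1, so geometric multiplicity = 1.
Geometric multiplicity < algebraic multiplicity, so A is not diagonalizable.

No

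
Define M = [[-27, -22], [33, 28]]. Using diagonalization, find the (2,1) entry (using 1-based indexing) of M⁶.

93093

Characteristic polynomial: t^2 - t - 30 = (t - 6)(t + 5), so the eigenvalues are -5, 6.
t=6: eigenvector (-2, 3).
t=-5: eigenvector (1, -1).
P = [[-2, 1], [3, -1]], D = diag(6, -5), P⁻¹ = [[1, 1], [3, 2]].
M⁶ = P·diag(46656, 15625)·P⁻¹ = [[-46437, -62062], [93093, 108718]].
The requested entry is 93093.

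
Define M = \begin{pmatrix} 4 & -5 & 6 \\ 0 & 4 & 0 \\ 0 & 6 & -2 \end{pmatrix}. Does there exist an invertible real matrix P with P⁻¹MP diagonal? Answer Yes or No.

Characteristic polynomial: p(μ) = μ^3 - 6μ^2 + 32 = (μ - 4)^2(μ + 2).
μ = 4 has algebraic multiplicity 2; rank(M − 4I) = 2, so geometric multiplicity = 1.
Geometric multiplicity < algebraic multiplicity, so M is not diagonalizable.

No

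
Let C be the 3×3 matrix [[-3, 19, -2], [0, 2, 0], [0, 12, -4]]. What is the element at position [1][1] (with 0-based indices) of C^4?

Characteristic polynomial: t^3 + 5t^2 - 2t - 24 = (t - 2)(t + 3)(t + 4), so the eigenvalues are -4, -3, 2.
t=-3: eigenvector (1, 0, 0).
t=2: eigenvector (3, 1, 2).
t=-4: eigenvector (2, 0, 1).
P = [[1, 3, 2], [0, 1, 0], [0, 2, 1]], D = diag(-3, 2, -4), P⁻¹ = [[1, 1, -2], [0, 1, 0], [0, -2, 1]].
C⁴ = P·diag(81, 16, 256)·P⁻¹ = [[81, -895, 350], [0, 16, 0], [0, -480, 256]].
The requested entry is 16.

16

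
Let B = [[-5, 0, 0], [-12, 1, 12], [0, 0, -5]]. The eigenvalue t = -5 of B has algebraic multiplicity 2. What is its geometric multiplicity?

2

B + 5I = [[0, 0, 0], [-12, 6, 12], [0, 0, 0]].
This matrix has rank 1, so its null space has dimension 3 − 1 = 2.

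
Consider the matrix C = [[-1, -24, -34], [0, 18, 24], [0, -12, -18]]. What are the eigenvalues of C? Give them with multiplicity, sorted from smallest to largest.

-6, -1, 6

Characteristic polynomial: p(μ) = μ^3 + μ^2 - 36μ - 36 = (μ - 6)(μ + 1)(μ + 6).
Roots (with multiplicity): -6, -1, 6.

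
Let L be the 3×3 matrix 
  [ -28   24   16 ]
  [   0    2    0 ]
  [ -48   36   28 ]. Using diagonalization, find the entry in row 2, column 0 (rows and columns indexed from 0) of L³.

-768

Characteristic polynomial: s^3 - 2s^2 - 16s + 32 = (s - 4)(s - 2)(s + 4), so the eigenvalues are -4, 2, 4.
s=4: eigenvector (1, 0, 2).
s=2: eigenvector (4, 1, 6).
s=-4: eigenvector (-2, 0, -3).
P = [[1, 4, -2], [0, 1, 0], [2, 6, -3]], D = diag(4, 2, -4), P⁻¹ = [[-3, 0, 2], [0, 1, 0], [-2, 2, 1]].
L³ = P·diag(64, 8, -64)·P⁻¹ = [[-448, 288, 256], [0, 8, 0], [-768, 432, 448]].
The requested entry is -768.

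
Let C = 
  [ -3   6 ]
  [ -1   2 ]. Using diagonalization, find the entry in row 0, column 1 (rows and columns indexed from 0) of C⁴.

Characteristic polynomial: λ^2 + λ = λ(λ + 1), so the eigenvalues are -1, 0.
λ=-1: eigenvector (3, 1).
λ=0: eigenvector (2, 1).
P = [[3, 2], [1, 1]], D = diag(-1, 0), P⁻¹ = [[1, -2], [-1, 3]].
C⁴ = P·diag(1, 0)·P⁻¹ = [[3, -6], [1, -2]].
The requested entry is -6.

-6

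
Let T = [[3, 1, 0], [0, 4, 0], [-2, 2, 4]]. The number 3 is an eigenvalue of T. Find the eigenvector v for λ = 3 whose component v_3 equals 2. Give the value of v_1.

T − 3I = [[0, 1, 0], [0, 1, 0], [-2, 2, 1]].
Solving (T − 3I)v = 0 gives the eigenspace spanned by (1, 0, 2).
With v_3 = 2, v = (1, 0, 2), so v_1 = 1.

1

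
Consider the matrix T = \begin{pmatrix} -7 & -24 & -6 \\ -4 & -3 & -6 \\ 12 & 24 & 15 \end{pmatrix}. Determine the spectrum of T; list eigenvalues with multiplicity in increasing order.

Characteristic polynomial: p(r) = r^3 - 5r^2 - 9r + 45 = (r - 5)(r - 3)(r + 3).
Roots (with multiplicity): -3, 3, 5.

-3, 3, 5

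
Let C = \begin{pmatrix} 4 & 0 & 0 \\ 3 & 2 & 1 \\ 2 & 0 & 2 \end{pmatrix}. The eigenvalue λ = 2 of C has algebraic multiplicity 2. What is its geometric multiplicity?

C − 2I = [[2, 0, 0], [3, 0, 1], [2, 0, 0]].
This matrix has rank 2, so its null space has dimension 3 − 2 = 1.

1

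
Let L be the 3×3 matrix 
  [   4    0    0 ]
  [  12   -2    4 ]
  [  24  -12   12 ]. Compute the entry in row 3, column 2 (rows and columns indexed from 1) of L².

-120

Characteristic polynomial: λ^3 - 14λ^2 + 64λ - 96 = (λ - 6)(λ - 4)^2, so the eigenvalues are 4, 4, 6.
λ=4: eigenvector (1, 2, 0).
λ=6: eigenvector (0, 1, 2).
λ=4: eigenvector (0, -2, -3).
P = [[1, 0, 0], [2, 1, -2], [0, 2, -3]], D = diag(4, 6, 4), P⁻¹ = [[1, 0, 0], [6, -3, 2], [4, -2, 1]].
L² = P·diag(16, 36, 16)·P⁻¹ = [[16, 0, 0], [120, -44, 40], [240, -120, 96]].
The requested entry is -120.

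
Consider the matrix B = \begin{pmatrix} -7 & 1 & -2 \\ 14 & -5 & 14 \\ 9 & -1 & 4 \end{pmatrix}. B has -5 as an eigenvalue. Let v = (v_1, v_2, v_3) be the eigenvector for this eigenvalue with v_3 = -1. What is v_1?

B + 5I = [[-2, 1, -2], [14, 0, 14], [9, -1, 9]].
Solving (B + 5I)v = 0 gives the eigenspace spanned by (1, 0, -1).
With v_3 = -1, v = (1, 0, -1), so v_1 = 1.

1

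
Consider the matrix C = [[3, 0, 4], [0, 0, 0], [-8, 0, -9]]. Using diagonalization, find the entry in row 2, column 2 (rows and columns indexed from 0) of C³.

Characteristic polynomial: t^3 + 6t^2 + 5t = t(t + 1)(t + 5), so the eigenvalues are -5, -1, 0.
t=-5: eigenvector (-1, 0, 2).
t=0: eigenvector (0, 1, 0).
t=-1: eigenvector (-1, 0, 1).
P = [[-1, 0, -1], [0, 1, 0], [2, 0, 1]], D = diag(-5, 0, -1), P⁻¹ = [[1, 0, 1], [0, 1, 0], [-2, 0, -1]].
C³ = P·diag(-125, 0, -1)·P⁻¹ = [[123, 0, 124], [0, 0, 0], [-248, 0, -249]].
The requested entry is -249.

-249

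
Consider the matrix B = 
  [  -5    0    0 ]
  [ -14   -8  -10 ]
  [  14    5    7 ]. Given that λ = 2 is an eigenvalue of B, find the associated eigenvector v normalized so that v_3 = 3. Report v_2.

-3

B − 2I = [[-7, 0, 0], [-14, -10, -10], [14, 5, 5]].
Solving (B − 2I)v = 0 gives the eigenspace spanned by (0, -3, 3).
With v_3 = 3, v = (0, -3, 3), so v_2 = -3.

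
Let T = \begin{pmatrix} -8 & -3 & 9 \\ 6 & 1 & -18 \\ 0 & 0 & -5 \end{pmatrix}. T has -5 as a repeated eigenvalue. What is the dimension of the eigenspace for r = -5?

2

T + 5I = [[-3, -3, 9], [6, 6, -18], [0, 0, 0]].
This matrix has rank 1, so its null space has dimension 3 − 1 = 2.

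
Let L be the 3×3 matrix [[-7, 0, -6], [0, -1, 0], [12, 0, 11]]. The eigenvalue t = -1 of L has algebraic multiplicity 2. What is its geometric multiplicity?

L + 1I = [[-6, 0, -6], [0, 0, 0], [12, 0, 12]].
This matrix has rank 1, so its null space has dimension 3 − 1 = 2.

2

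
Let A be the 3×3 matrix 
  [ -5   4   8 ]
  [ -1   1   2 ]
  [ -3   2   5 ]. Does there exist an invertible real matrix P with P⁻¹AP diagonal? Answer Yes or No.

No

Characteristic polynomial: p(t) = t^3 - t^2 - t + 1 = (t - 1)^2(t + 1).
t = 1 has algebraic multiplicity 2; rank(A − 1I) = 2, so geometric multiplicity = 1.
Geometric multiplicity < algebraic multiplicity, so A is not diagonalizable.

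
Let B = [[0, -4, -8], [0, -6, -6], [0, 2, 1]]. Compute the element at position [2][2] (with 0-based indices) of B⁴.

Characteristic polynomial: s^3 + 5s^2 + 6s = s(s + 2)(s + 3), so the eigenvalues are -3, -2, 0.
s=0: eigenvector (1, 0, 0).
s=-2: eigenvector (2, -3, 2).
s=-3: eigenvector (0, -2, 1).
P = [[1, 2, 0], [0, -3, -2], [0, 2, 1]], D = diag(0, -2, -3), P⁻¹ = [[1, -2, -4], [0, 1, 2], [0, -2, -3]].
B⁴ = P·diag(0, 16, 81)·P⁻¹ = [[0, 32, 64], [0, 276, 390], [0, -130, -179]].
The requested entry is -179.

-179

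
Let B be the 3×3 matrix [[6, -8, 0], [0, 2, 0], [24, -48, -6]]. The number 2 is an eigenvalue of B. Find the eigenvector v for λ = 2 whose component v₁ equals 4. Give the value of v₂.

2

B − 2I = [[4, -8, 0], [0, 0, 0], [24, -48, -8]].
Solving (B − 2I)v = 0 gives the eigenspace spanned by (4, 2, 0).
With v₁ = 4, v = (4, 2, 0), so v₂ = 2.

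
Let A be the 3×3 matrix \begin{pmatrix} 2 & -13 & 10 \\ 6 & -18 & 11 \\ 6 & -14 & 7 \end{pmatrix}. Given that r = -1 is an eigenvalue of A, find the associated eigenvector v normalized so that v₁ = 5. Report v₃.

A + 1I = [[3, -13, 10], [6, -17, 11], [6, -14, 8]].
Solving (A + 1I)v = 0 gives the eigenspace spanned by (5, 5, 5).
With v₁ = 5, v = (5, 5, 5), so v₃ = 5.

5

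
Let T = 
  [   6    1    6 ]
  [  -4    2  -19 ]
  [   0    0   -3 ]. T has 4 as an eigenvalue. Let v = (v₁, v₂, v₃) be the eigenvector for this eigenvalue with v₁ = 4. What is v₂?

T − 4I = [[2, 1, 6], [-4, -2, -19], [0, 0, -7]].
Solving (T − 4I)v = 0 gives the eigenspace spanned by (4, -8, 0).
With v₁ = 4, v = (4, -8, 0), so v₂ = -8.

-8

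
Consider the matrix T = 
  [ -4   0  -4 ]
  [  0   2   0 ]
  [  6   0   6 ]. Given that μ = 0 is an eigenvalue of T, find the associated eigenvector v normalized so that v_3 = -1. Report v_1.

T = [[-4, 0, -4], [0, 2, 0], [6, 0, 6]].
Solving (T)v = 0 gives the eigenspace spanned by (1, 0, -1).
With v_3 = -1, v = (1, 0, -1), so v_1 = 1.

1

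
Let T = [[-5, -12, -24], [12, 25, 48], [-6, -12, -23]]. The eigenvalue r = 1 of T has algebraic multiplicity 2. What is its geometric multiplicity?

2

T − 1I = [[-6, -12, -24], [12, 24, 48], [-6, -12, -24]].
This matrix has rank 1, so its null space has dimension 3 − 1 = 2.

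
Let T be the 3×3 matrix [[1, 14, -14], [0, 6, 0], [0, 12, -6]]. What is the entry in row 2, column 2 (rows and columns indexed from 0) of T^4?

Characteristic polynomial: μ^3 - μ^2 - 36μ + 36 = (μ - 6)(μ - 1)(μ + 6), so the eigenvalues are -6, 1, 6.
μ=1: eigenvector (1, 0, 0).
μ=6: eigenvector (0, 1, 1).
μ=-6: eigenvector (2, 0, 1).
P = [[1, 0, 2], [0, 1, 0], [0, 1, 1]], D = diag(1, 6, -6), P⁻¹ = [[1, 2, -2], [0, 1, 0], [0, -1, 1]].
T⁴ = P·diag(1, 1296, 1296)·P⁻¹ = [[1, -2590, 2590], [0, 1296, 0], [0, 0, 1296]].
The requested entry is 1296.

1296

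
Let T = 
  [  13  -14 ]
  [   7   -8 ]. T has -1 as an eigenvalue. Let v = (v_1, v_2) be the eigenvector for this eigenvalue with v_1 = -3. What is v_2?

-3

T + 1I = [[14, -14], [7, -7]].
Solving (T + 1I)v = 0 gives the eigenspace spanned by (-3, -3).
With v_1 = -3, v = (-3, -3), so v_2 = -3.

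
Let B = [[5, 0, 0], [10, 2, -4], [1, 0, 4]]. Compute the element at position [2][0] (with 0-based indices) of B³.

Characteristic polynomial: r^3 - 11r^2 + 38r - 40 = (r - 5)(r - 4)(r - 2), so the eigenvalues are 2, 4, 5.
r=4: eigenvector (0, -2, 1).
r=2: eigenvector (0, 1, 0).
r=5: eigenvector (1, 2, 1).
P = [[0, 0, 1], [-2, 1, 2], [1, 0, 1]], D = diag(4, 2, 5), P⁻¹ = [[-1, 0, 1], [-4, 1, 2], [1, 0, 0]].
B³ = P·diag(64, 8, 125)·P⁻¹ = [[125, 0, 0], [346, 8, -112], [61, 0, 64]].
The requested entry is 61.

61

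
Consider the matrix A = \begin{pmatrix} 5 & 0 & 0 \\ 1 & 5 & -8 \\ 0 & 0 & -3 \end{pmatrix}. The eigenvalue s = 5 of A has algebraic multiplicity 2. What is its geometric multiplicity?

A − 5I = [[0, 0, 0], [1, 0, -8], [0, 0, -8]].
This matrix has rank 2, so its null space has dimension 3 − 2 = 1.

1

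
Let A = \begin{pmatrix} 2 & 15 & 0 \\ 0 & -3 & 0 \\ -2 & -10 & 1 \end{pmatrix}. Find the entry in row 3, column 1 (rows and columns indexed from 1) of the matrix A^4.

Characteristic polynomial: s^3 - 7s + 6 = (s - 2)(s - 1)(s + 3), so the eigenvalues are -3, 1, 2.
s=2: eigenvector (1, 0, -2).
s=-3: eigenvector (-3, 1, 1).
s=1: eigenvector (0, 0, 1).
P = [[1, -3, 0], [0, 1, 0], [-2, 1, 1]], D = diag(2, -3, 1), P⁻¹ = [[1, 3, 0], [0, 1, 0], [2, 5, 1]].
A⁴ = P·diag(16, 81, 1)·P⁻¹ = [[16, -195, 0], [0, 81, 0], [-30, -10, 1]].
The requested entry is -30.

-30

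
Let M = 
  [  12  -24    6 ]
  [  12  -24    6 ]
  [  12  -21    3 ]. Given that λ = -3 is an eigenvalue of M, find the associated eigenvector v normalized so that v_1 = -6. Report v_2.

-6

M + 3I = [[15, -24, 6], [12, -21, 6], [12, -21, 6]].
Solving (M + 3I)v = 0 gives the eigenspace spanned by (-6, -6, -9).
With v_1 = -6, v = (-6, -6, -9), so v_2 = -6.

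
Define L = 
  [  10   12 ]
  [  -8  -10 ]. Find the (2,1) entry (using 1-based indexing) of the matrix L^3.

Characteristic polynomial: t^2 - 4 = (t - 2)(t + 2), so the eigenvalues are -2, 2.
t=-2: eigenvector (-1, 1).
t=2: eigenvector (3, -2).
P = [[-1, 3], [1, -2]], D = diag(-2, 2), P⁻¹ = [[2, 3], [1, 1]].
L³ = P·diag(-8, 8)·P⁻¹ = [[40, 48], [-32, -40]].
The requested entry is -32.

-32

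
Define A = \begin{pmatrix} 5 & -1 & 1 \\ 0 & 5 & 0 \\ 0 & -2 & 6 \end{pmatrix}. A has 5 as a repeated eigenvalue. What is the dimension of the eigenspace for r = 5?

1

A − 5I = [[0, -1, 1], [0, 0, 0], [0, -2, 1]].
This matrix has rank 2, so its null space has dimension 3 − 2 = 1.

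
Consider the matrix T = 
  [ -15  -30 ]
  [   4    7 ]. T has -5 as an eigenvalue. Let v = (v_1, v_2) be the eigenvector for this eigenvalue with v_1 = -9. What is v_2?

3

T + 5I = [[-10, -30], [4, 12]].
Solving (T + 5I)v = 0 gives the eigenspace spanned by (-9, 3).
With v_1 = -9, v = (-9, 3), so v_2 = 3.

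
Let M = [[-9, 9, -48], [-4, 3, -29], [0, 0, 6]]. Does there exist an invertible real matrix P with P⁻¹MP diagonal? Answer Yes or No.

Characteristic polynomial: p(r) = r^3 - 27r - 54 = (r - 6)(r + 3)^2.
r = -3 has algebraic multiplicity 2; rank(M + 3I) = 2, so geometric multiplicity = 1.
Geometric multiplicity < algebraic multiplicity, so M is not diagonalizable.

No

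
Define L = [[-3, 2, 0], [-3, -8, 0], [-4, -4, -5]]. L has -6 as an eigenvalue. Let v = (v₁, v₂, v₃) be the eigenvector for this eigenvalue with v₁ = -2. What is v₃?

L + 6I = [[3, 2, 0], [-3, -2, 0], [-4, -4, 1]].
Solving (L + 6I)v = 0 gives the eigenspace spanned by (-2, 3, 4).
With v₁ = -2, v = (-2, 3, 4), so v₃ = 4.

4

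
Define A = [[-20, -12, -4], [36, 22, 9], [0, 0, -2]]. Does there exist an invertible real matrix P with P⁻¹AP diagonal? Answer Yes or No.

No

Characteristic polynomial: p(λ) = λ^3 - 12λ - 16 = (λ - 4)(λ + 2)^2.
λ = -2 has algebraic multiplicity 2; rank(A + 2I) = 2, so geometric multiplicity = 1.
Geometric multiplicity < algebraic multiplicity, so A is not diagonalizable.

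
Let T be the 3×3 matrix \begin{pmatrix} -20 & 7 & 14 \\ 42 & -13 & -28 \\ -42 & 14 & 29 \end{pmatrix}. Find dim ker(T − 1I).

2

T − 1I = [[-21, 7, 14], [42, -14, -28], [-42, 14, 28]].
This matrix has rank 1, so its null space has dimension 3 − 1 = 2.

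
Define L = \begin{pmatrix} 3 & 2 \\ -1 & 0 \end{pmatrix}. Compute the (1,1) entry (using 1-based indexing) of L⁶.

127

Characteristic polynomial: λ^2 - 3λ + 2 = (λ - 2)(λ - 1), so the eigenvalues are 1, 2.
λ=2: eigenvector (2, -1).
λ=1: eigenvector (1, -1).
P = [[2, 1], [-1, -1]], D = diag(2, 1), P⁻¹ = [[1, 1], [-1, -2]].
L⁶ = P·diag(64, 1)·P⁻¹ = [[127, 126], [-63, -62]].
The requested entry is 127.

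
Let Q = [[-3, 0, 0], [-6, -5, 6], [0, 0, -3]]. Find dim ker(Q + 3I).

2

Q + 3I = [[0, 0, 0], [-6, -2, 6], [0, 0, 0]].
This matrix has rank 1, so its null space has dimension 3 − 1 = 2.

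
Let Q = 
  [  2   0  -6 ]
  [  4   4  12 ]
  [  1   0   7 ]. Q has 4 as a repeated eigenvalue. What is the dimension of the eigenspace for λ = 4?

Q − 4I = [[-2, 0, -6], [4, 0, 12], [1, 0, 3]].
This matrix has rank 1, so its null space has dimension 3 − 1 = 2.

2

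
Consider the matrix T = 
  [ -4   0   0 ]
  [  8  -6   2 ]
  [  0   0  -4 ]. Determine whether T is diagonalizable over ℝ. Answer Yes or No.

Yes

Characteristic polynomial: p(s) = s^3 + 14s^2 + 64s + 96 = (s + 4)^2(s + 6).
s = -4 has algebraic multiplicity 2; rank(T + 4I) = 1, so geometric multiplicity = 2.
Every eigenvalue has geometric = algebraic multiplicity, so T is diagonalizable.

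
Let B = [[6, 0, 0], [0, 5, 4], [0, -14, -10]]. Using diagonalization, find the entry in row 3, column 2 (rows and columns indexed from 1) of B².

70

Characteristic polynomial: s^3 - s^2 - 24s - 36 = (s - 6)(s + 2)(s + 3), so the eigenvalues are -3, -2, 6.
s=6: eigenvector (1, 0, 0).
s=-3: eigenvector (0, -1, 2).
s=-2: eigenvector (0, -4, 7).
P = [[1, 0, 0], [0, -1, -4], [0, 2, 7]], D = diag(6, -3, -2), P⁻¹ = [[1, 0, 0], [0, 7, 4], [0, -2, -1]].
B² = P·diag(36, 9, 4)·P⁻¹ = [[36, 0, 0], [0, -31, -20], [0, 70, 44]].
The requested entry is 70.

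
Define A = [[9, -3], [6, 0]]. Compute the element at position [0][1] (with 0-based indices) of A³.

Characteristic polynomial: μ^2 - 9μ + 18 = (μ - 6)(μ - 3), so the eigenvalues are 3, 6.
μ=6: eigenvector (-1, -1).
μ=3: eigenvector (1, 2).
P = [[-1, 1], [-1, 2]], D = diag(6, 3), P⁻¹ = [[-2, 1], [-1, 1]].
A³ = P·diag(216, 27)·P⁻¹ = [[405, -189], [378, -162]].
The requested entry is -189.

-189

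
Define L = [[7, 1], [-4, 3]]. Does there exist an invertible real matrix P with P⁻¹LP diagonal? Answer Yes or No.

Characteristic polynomial: p(r) = r^2 - 10r + 25 = (r - 5)^2.
r = 5 has algebraic multiplicity 2; rank(L − 5I) = 1, so geometric multiplicity = 1.
Geometric multiplicity < algebraic multiplicity, so L is not diagonalizable.

No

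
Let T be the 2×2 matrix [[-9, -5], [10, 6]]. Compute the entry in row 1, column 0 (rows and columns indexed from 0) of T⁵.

Characteristic polynomial: μ^2 + 3μ - 4 = (μ - 1)(μ + 4), so the eigenvalues are -4, 1.
μ=-4: eigenvector (1, -1).
μ=1: eigenvector (1, -2).
P = [[1, 1], [-1, -2]], D = diag(-4, 1), P⁻¹ = [[2, 1], [-1, -1]].
T⁵ = P·diag(-1024, 1)·P⁻¹ = [[-2049, -1025], [2050, 1026]].
The requested entry is 2050.

2050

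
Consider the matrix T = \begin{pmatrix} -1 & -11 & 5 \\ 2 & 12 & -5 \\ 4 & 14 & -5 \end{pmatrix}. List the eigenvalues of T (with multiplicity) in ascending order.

0, 1, 5

Characteristic polynomial: p(r) = r^3 - 6r^2 + 5r = r(r - 5)(r - 1).
Roots (with multiplicity): 0, 1, 5.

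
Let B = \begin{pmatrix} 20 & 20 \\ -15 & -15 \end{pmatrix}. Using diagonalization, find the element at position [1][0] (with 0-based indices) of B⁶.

Characteristic polynomial: s^2 - 5s = s(s - 5), so the eigenvalues are 0, 5.
s=5: eigenvector (4, -3).
s=0: eigenvector (-1, 1).
P = [[4, -1], [-3, 1]], D = diag(5, 0), P⁻¹ = [[1, 1], [3, 4]].
B⁶ = P·diag(15625, 0)·P⁻¹ = [[62500, 62500], [-46875, -46875]].
The requested entry is -46875.

-46875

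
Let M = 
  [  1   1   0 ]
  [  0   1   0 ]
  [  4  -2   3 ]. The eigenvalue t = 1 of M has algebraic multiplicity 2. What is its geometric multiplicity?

M − 1I = [[0, 1, 0], [0, 0, 0], [4, -2, 2]].
This matrix has rank 2, so its null space has dimension 3 − 2 = 1.

1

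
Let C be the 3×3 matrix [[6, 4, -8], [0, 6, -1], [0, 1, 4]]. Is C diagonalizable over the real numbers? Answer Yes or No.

Characteristic polynomial: p(s) = s^3 - 16s^2 + 85s - 150 = (s - 6)(s - 5)^2.
s = 5 has algebraic multiplicity 2; rank(C − 5I) = 2, so geometric multiplicity = 1.
Geometric multiplicity < algebraic multiplicity, so C is not diagonalizable.

No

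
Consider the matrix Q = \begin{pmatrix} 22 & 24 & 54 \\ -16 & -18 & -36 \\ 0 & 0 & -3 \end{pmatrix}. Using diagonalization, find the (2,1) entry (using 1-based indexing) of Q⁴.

Characteristic polynomial: μ^3 - μ^2 - 24μ - 36 = (μ - 6)(μ + 2)(μ + 3), so the eigenvalues are -3, -2, 6.
μ=6: eigenvector (3, -2, 0).
μ=-2: eigenvector (-1, 1, 0).
μ=-3: eigenvector (-6, 4, 1).
P = [[3, -1, -6], [-2, 1, 4], [0, 0, 1]], D = diag(6, -2, -3), P⁻¹ = [[1, 1, 2], [2, 3, 0], [0, 0, 1]].
Q⁴ = P·diag(1296, 16, 81)·P⁻¹ = [[3856, 3840, 7290], [-2560, -2544, -4860], [0, 0, 81]].
The requested entry is -2560.

-2560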